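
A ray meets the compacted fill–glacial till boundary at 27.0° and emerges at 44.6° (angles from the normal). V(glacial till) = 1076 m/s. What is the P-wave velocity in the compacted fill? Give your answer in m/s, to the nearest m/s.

696 m/s

sin 27.0° = 0.4540; sin 44.6° = 0.7022.
V₁ = V₂·(sin θ₁/sin θ₂) = 1076·(0.4540/0.7022) = 695.71 m/s.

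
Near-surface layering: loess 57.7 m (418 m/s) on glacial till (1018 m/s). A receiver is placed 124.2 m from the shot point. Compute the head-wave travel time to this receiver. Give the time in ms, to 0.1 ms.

373.7 ms

t = x/V₂ + 2h·√(V₂²−V₁²)/(V₁V₂).
√(V₂²−V₁²) = √(1018²−418²) = 928.2 m/s; delay term = 2·57.7·928.2/(418·1018) = 0.25173 s.
t = 124.2/1018 + 0.25173 = 0.37373 s.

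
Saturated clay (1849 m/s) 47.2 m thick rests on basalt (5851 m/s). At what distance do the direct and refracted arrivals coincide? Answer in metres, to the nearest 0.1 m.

x_cross = 2h·√((V₂+V₁)/(V₂−V₁)).
(V₂+V₁)/(V₂−V₁) = (5851+1849)/(5851−1849) = 1.9240; √ = 1.3871.
x_cross = 2·47.2·1.3871 = 130.94 m.

130.9 m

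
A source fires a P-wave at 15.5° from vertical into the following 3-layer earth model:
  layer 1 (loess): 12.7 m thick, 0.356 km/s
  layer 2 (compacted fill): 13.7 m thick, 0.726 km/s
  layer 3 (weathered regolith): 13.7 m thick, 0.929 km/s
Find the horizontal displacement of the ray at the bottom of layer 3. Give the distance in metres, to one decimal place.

p = sin θ₁/V₁ = sin 15.5°/0.356 = 7.5067e-01 s/km is conserved through the stack.
Layer 1: θ = 15.50°; offset = 12.7·tan 15.50° = 3.522 m.
Layer 2: sin θ = p·0.726 = 0.5450 → θ = 33.02°; offset = 13.7·tan 33.02° = 8.905 m.
Layer 3: sin θ = p·0.929 = 0.6974 → θ = 44.22°; offset = 13.7·tan 44.22° = 13.330 m.
Σ offsets = 25.757 m.

25.8 m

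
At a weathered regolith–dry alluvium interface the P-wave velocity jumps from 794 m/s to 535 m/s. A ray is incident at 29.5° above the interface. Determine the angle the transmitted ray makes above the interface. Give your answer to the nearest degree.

54°

Angle from the normal: 90° − 29.5° = 60.5°.
sin θ₁/V₁ = sin θ₂/V₂ ⇒ sin θ₂ = 535·sin 60.5°/794 = 535·0.8704/794 = 0.5864.
θ₂ = arcsin 0.5864 = 35.91° from the normal.
From the interface: 90° − 35.91° = 54.09°.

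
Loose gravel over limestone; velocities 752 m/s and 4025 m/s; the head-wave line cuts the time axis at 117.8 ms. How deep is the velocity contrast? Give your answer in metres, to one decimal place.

h = tᵢ·V₁·V₂ / (2·√(V₂²−V₁²)).
√(V₂²−V₁²) = √(4025² − 752²) = 3954.1 m/s.
h = 0.1178 s × 752 × 4025 / (2 × 3954.1) = 45.09 m.

45.1 m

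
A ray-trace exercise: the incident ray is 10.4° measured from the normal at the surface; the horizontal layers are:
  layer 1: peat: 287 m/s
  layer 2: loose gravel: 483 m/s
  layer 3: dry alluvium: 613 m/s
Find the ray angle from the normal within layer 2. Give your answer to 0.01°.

17.69°

Ray parameter p = sin 10.4° / 287 = 6.2899e-04 s/m.
sin θ_2 = p·V_2 = 6.2899e-04 × 483 = 0.3038.
θ_2 = arcsin 0.3038 = 17.69°.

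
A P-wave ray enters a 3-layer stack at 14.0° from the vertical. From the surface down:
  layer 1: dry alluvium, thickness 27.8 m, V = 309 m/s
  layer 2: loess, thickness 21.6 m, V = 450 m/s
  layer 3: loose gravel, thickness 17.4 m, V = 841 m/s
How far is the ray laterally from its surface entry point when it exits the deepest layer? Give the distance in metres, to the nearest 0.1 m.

Apply Snell's law at each interface; in layer i the horizontal offset is hᵢ·tan θᵢ.
Layer 1: θ = 14.00°; offset = 27.8·tan 14.00° = 6.931 m.
Layer 2: sin θ = 450·sin 14.0°/309 = 0.3523, θ = 20.63°; offset = 21.6·tan 20.63° = 8.131 m.
Layer 3: sin θ = 841·sin 14.0°/309 = 0.6584, θ = 41.18°; offset = 17.4·tan 41.18° = 15.222 m.
Σ offsets = 30.285 m.

30.3 m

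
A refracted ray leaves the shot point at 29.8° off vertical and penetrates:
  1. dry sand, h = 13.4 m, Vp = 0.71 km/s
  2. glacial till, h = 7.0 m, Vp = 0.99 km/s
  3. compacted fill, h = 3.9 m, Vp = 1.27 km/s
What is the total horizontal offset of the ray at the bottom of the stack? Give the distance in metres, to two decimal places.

p = sin θ₁/V₁ = sin 29.8°/0.71 = 6.9996e-01 s/km is conserved through the stack.
Layer 1: θ = 29.80°; offset = 13.4·tan 29.80° = 7.6743 m.
Layer 2: sin θ = p·0.99 = 0.6930 → θ = 43.87°; offset = 7.0·tan 43.87° = 6.7281 m.
Layer 3: sin θ = p·1.27 = 0.8890 → θ = 62.74°; offset = 3.9·tan 62.74° = 7.5697 m.
Total horizontal offset = 21.9720 m.

21.97 m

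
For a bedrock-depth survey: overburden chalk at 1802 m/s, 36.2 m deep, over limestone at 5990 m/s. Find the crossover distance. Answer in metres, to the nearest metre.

x_cross = 2h·√((V₂+V₁)/(V₂−V₁)).
(V₂+V₁)/(V₂−V₁) = (5990+1802)/(5990−1802) = 1.8606; √ = 1.3640.
x_cross = 2·36.2·1.3640 = 98.76 m.

99 m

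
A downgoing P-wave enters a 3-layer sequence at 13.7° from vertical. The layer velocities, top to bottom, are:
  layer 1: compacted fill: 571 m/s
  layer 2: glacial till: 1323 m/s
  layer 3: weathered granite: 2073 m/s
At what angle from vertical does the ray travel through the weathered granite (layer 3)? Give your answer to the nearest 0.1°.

Snell's law across each interface conserves sin θ / V, so sin θ_3 = V_3·sin θ₁/V₁.
sin θ_3 = 2073 × sin 13.7° / 571 = 0.8598.
θ_3 = arcsin 0.8598 = 59.30°.

59.3°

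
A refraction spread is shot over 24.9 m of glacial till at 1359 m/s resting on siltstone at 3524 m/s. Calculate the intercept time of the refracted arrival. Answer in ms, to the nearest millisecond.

34 ms

θ_c = arcsin(V₁/V₂) = arcsin(1359/3524) = 22.68°; cos θ_c = 0.9226.
tᵢ = 2h·cos θ_c / V₁ = 2·24.9·0.9226 / 1359 = 0.03381 s.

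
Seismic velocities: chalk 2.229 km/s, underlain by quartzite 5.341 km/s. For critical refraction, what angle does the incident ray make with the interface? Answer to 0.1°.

Critical incidence: sin θ_c = V₁/V₂ = 2.229/5.341 = 0.4173.
θ_c = arcsin 0.4173 = 24.67°.
Measured from the interface: 90° − 24.67° = 65.33°.

65.3°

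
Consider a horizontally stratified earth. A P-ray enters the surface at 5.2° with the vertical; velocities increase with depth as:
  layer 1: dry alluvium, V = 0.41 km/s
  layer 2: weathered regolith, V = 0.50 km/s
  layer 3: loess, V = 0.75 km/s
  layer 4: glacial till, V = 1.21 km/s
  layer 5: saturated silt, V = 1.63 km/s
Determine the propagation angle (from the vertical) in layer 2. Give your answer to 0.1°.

Ray parameter p = sin 5.2° / 0.41 = 2.2106e-01 s/km.
sin θ_2 = p·V_2 = 2.2106e-01 × 0.50 = 0.1105.
θ_2 = arcsin 0.1105 = 6.35°.

6.3°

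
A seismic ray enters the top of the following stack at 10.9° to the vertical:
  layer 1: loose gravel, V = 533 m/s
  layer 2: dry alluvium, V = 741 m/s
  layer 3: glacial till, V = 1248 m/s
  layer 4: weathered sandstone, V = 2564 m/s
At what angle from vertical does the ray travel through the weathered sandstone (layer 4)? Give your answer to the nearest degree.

Ray parameter p = sin 10.9° / 533 = 3.5478e-04 s/m.
sin θ_4 = p·V_4 = 3.5478e-04 × 2564 = 0.9096.
θ_4 = arcsin 0.9096 = 65.46°.

65°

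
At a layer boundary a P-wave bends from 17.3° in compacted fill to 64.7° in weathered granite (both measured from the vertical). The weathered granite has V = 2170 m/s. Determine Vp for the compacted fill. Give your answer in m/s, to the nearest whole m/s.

714 m/s

Snell's law: sin 17.3°/V₁ = sin 64.7°/V₂.
V₁ = V₂·sin 17.3°/sin 64.7° = 2170 × 0.3289 = 713.77 m/s.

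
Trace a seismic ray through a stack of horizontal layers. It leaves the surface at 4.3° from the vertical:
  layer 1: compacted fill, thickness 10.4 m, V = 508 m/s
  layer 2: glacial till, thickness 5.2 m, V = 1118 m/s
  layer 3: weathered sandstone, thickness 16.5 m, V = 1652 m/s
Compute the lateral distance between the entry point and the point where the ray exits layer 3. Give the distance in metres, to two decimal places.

5.80 m

Apply Snell's law at each interface; in layer i the horizontal offset is hᵢ·tan θᵢ.
Layer 1: θ = 4.30°; offset = 10.4·tan 4.30° = 0.7820 m.
Layer 2: sin θ = 1118·sin 4.3°/508 = 0.1650, θ = 9.50°; offset = 5.2·tan 9.50° = 0.8700 m.
Layer 3: sin θ = 1652·sin 4.3°/508 = 0.2438, θ = 14.11°; offset = 16.5·tan 14.11° = 4.1484 m.
Σ offsets = 5.8003 m.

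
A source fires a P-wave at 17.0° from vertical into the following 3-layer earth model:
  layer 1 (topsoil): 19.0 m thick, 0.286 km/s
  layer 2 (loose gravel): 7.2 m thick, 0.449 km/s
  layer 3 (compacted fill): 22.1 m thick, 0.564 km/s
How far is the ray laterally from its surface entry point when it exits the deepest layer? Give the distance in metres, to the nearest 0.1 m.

25.1 m

Apply Snell's law at each interface; in layer i the horizontal offset is hᵢ·tan θᵢ.
Layer 1: θ = 17.00°; offset = 19.0·tan 17.00° = 5.809 m.
Layer 2: sin θ = 0.449·sin 17.0°/0.286 = 0.4590, θ = 27.32°; offset = 7.2·tan 27.32° = 3.720 m.
Layer 3: sin θ = 0.564·sin 17.0°/0.286 = 0.5766, θ = 35.21°; offset = 22.1·tan 35.21° = 15.595 m.
Summing the layer offsets gives 25.124 m.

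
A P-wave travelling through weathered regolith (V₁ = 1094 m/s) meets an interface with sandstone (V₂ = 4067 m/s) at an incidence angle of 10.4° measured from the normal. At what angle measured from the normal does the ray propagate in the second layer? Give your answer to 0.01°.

42.15°

Snell's law: sin θ₂ = (V₂/V₁)·sin θ₁ = (4067/1094)·sin 10.4° = 0.6711.
θ₂ = sin⁻¹(0.6711) = 42.15° (from vertical).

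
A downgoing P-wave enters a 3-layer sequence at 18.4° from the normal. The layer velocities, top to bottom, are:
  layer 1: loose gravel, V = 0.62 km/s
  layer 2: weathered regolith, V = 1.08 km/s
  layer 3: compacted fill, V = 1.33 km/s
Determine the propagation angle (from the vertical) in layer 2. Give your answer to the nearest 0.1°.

33.4°

Ray parameter p = sin 18.4° / 0.62 = 5.0911e-01 s/km.
sin θ_2 = p·V_2 = 5.0911e-01 × 1.08 = 0.5498.
θ_2 = arcsin 0.5498 = 33.36°.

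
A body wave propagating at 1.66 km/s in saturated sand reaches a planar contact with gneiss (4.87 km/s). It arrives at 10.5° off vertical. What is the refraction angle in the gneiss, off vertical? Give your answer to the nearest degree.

sin θ₁/V₁ = sin θ₂/V₂ ⇒ sin θ₂ = 4.87·sin 10.5°/1.66 = 4.87·0.1822/1.66 = 0.5346.
θ₂ = arcsin 0.5346 = 32.32° from the normal.

32°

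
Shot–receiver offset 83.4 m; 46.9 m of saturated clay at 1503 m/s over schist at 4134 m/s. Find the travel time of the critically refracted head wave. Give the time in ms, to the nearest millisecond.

t = x/V₂ + 2h·√(V₂²−V₁²)/(V₁V₂).
√(V₂²−V₁²) = √(4134²−1503²) = 3851.1 m/s; delay term = 2·46.9·3851.1/(1503·4134) = 0.05814 s.
t = 83.4/4134 + 0.05814 = 0.07831 s.

78 ms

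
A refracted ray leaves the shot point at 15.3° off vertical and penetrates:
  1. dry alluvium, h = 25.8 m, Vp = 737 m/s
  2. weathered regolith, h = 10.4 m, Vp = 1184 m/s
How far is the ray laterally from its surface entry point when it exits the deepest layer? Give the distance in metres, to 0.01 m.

11.93 m

Ray parameter p = sin 15.3° / 737 m/s = 3.5804e-04 s/m.
Layer 1: θ = 15.30°; offset = 25.8·tan 15.30° = 7.0581 m.
Layer 2: sin θ = p·1184 = 0.4239 → θ = 25.08°; offset = 10.4·tan 25.08° = 4.8677 m.
Summing the layer offsets gives 11.9258 m.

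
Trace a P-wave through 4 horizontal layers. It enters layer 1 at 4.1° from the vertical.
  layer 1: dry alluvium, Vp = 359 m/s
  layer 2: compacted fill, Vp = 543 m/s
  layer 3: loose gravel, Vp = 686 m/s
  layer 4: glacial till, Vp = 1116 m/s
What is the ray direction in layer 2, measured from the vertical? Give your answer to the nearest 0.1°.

Ray parameter p = sin 4.1° / 359 = 1.9916e-04 s/m.
sin θ_2 = p·V_2 = 1.9916e-04 × 543 = 0.1081.
θ_2 = 6.21° from the vertical.

6.2°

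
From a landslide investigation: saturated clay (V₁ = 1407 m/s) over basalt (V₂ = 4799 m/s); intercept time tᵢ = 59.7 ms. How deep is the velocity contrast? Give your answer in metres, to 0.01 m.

43.93 m

h = tᵢ·V₁·V₂ / (2·√(V₂²−V₁²)).
√(V₂²−V₁²) = √(4799² − 1407²) = 4588.1 m/s.
h = 0.0597 s × 1407 × 4799 / (2 × 4588.1) = 43.93 m.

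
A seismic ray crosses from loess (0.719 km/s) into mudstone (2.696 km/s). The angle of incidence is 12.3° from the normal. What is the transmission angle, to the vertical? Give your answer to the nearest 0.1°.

sin θ₁/V₁ = sin θ₂/V₂ ⇒ sin θ₂ = 2.696·sin 12.3°/0.719 = 2.696·0.2130/0.719 = 0.7988.
θ₂ = arcsin 0.7988 = 53.01° from the normal.

53.0°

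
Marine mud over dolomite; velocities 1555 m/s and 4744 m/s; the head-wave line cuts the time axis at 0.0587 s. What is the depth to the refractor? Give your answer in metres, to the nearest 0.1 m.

h = tᵢ·V₁·V₂ / (2·√(V₂²−V₁²)).
√(V₂²−V₁²) = √(4744² − 1555²) = 4481.9 m/s.
h = 0.0587 s × 1555 × 4744 / (2 × 4481.9) = 48.31 m.

48.3 m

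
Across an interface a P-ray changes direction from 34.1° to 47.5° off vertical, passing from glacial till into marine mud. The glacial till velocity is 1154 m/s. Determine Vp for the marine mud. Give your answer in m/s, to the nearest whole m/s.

sin 34.1° = 0.5606; sin 47.5° = 0.7373.
V₂ = V₁·(sin θ₂/sin θ₁) = 1154·(0.7373/0.5606) = 1517.59 m/s.

1518 m/s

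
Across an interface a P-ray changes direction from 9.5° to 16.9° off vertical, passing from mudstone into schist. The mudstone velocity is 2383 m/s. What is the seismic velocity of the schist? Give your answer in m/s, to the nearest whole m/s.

4197 m/s

Snell's law: sin 9.5°/V₁ = sin 16.9°/V₂.
V₂ = V₁·sin 16.9°/sin 9.5° = 2383 × 1.7613 = 4197.23 m/s.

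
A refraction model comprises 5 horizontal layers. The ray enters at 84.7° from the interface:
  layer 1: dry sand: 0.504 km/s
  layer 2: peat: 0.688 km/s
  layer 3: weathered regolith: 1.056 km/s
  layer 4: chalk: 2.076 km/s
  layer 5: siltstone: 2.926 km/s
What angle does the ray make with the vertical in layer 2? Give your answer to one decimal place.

7.2°

From the normal: θ₁ = 90° − 84.7° = 5.3°.
Snell's law across each interface conserves sin θ / V, so sin θ_2 = V_2·sin θ₁/V₁.
sin θ_2 = 0.688 × sin 5.3° / 0.504 = 0.1261.
θ_2 = arcsin 0.1261 = 7.24°.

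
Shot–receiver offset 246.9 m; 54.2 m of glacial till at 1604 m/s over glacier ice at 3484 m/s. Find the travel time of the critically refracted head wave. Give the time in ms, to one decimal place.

130.9 ms

θ_c = arcsin(V₁/V₂) = arcsin(1604/3484) = 27.41°, cos θ_c = 0.8877.
Intercept time tᵢ = 2h cos θ_c / V₁ = 2·54.2·0.8877/1604 = 0.05999 s.
t = x/V₂ + tᵢ = 246.9/3484 + 0.05999 = 0.13086 s.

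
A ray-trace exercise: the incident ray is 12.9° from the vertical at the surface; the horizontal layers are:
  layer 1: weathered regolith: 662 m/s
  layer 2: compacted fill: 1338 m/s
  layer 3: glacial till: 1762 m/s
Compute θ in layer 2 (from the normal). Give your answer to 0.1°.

26.8°

Snell's law across each interface conserves sin θ / V, so sin θ_2 = V_2·sin θ₁/V₁.
sin θ_2 = 1338 × sin 12.9° / 662 = 0.4512.
θ_2 = 26.82° from the vertical.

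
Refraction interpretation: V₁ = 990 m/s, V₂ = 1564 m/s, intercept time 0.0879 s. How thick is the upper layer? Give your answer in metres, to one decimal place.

56.2 m

θ_c = arcsin(990/1564) = 39.27°; cos θ_c = 0.7742.
tᵢ = 2h cos θ_c/V₁ ⇒ h = tᵢ·V₁/(2 cos θ_c) = 0.0879·990/(2·0.7742) = 56.20 m.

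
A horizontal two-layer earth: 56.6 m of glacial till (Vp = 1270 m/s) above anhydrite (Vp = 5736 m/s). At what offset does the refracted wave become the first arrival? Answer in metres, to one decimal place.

141.8 m

x_cross = 2h·√((V₂+V₁)/(V₂−V₁)).
(V₂+V₁)/(V₂−V₁) = (5736+1270)/(5736−1270) = 1.5687; √ = 1.2525.
x_cross = 2·56.6·1.2525 = 141.78 m.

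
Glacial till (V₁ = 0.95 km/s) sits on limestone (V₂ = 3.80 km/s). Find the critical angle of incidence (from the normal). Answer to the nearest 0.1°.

At critical incidence the refracted ray runs along the interface (θ₂ = 90°), so sin θ_c = V₁/V₂.
θ_c = arcsin(0.95/3.80) = arcsin 0.2500 = 14.48°.

14.5°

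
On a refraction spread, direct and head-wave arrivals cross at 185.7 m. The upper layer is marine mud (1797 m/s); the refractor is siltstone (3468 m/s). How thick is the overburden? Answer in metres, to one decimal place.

52.3 m

x_cross = 2h·√((V₂+V₁)/(V₂−V₁)) → h = x_cross / (2·√((V₂+V₁)/(V₂−V₁))).
√((V₂+V₁)/(V₂−V₁)) = √((3468+1797)/(3468−1797)) = 1.7751.
h = 185.7 / (2·1.7751) = 52.31 m.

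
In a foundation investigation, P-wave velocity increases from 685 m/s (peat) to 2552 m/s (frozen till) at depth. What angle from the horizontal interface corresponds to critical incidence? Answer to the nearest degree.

74°

At critical incidence the refracted ray runs along the interface (θ₂ = 90°), so sin θ_c = V₁/V₂.
θ_c = arcsin(685/2552) = arcsin 0.2684 = 15.57°.
Measured from the interface: 90° − 15.57° = 74.43°.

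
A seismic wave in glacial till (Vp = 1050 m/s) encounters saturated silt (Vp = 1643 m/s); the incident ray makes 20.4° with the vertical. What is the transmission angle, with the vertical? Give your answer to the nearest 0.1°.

Snell's law: sin θ₂ = (V₂/V₁)·sin θ₁ = (1643/1050)·sin 20.4° = 0.5454.
θ₂ = sin⁻¹(0.5454) = 33.05° (from vertical).

33.1°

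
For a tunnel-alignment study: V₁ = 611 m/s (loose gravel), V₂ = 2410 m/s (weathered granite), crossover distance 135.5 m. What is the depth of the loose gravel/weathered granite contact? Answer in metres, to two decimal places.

h = (x_cross/2)·√((V₂−V₁)/(V₂+V₁)).
(V₂−V₁)/(V₂+V₁) = (2410−611)/(2410+611) = 0.5955; √ = 0.7717.
h = (135.5/2)·0.7717 = 52.28 m.

52.28 m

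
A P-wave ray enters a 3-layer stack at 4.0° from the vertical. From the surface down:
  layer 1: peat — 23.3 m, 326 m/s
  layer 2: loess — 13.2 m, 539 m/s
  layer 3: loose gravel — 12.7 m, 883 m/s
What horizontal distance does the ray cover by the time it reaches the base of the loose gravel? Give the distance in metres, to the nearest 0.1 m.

Apply Snell's law at each interface; in layer i the horizontal offset is hᵢ·tan θᵢ.
Layer 1: θ = 4.00°; offset = 23.3·tan 4.00° = 1.629 m.
Layer 2: sin θ = 539·sin 4.0°/326 = 0.1153, θ = 6.62°; offset = 13.2·tan 6.62° = 1.533 m.
Layer 3: sin θ = 883·sin 4.0°/326 = 0.1889, θ = 10.89°; offset = 12.7·tan 10.89° = 2.444 m.
Summing the layer offsets gives 5.605 m.

5.6 m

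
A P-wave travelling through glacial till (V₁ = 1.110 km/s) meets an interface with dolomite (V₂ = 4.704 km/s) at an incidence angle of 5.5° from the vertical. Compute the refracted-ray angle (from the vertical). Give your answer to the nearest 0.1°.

sin θ₁/V₁ = sin θ₂/V₂ ⇒ sin θ₂ = 4.704·sin 5.5°/1.110 = 4.704·0.0958/1.110 = 0.4062.
θ₂ = arcsin 0.4062 = 23.97° from the normal.

24.0°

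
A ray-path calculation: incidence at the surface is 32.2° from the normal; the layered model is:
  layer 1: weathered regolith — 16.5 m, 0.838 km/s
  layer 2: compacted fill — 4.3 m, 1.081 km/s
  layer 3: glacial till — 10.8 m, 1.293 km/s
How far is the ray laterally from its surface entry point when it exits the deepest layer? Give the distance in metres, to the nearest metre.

30 m

Apply Snell's law at each interface; in layer i the horizontal offset is hᵢ·tan θᵢ.
Layer 1: θ = 32.20°; offset = 16.5·tan 32.20° = 10.391 m.
Layer 2: sin θ = 1.081·sin 32.2°/0.838 = 0.6874, θ = 43.42°; offset = 4.3·tan 43.42° = 4.070 m.
Layer 3: sin θ = 1.293·sin 32.2°/0.838 = 0.8222, θ = 55.31°; offset = 10.8·tan 55.31° = 15.601 m.
Total horizontal offset = 30.061 m.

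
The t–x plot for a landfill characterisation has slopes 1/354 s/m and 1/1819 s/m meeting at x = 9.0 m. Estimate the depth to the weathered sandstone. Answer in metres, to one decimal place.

3.7 m

x_cross = 2h·√((V₂+V₁)/(V₂−V₁)) → h = x_cross / (2·√((V₂+V₁)/(V₂−V₁))).
√((V₂+V₁)/(V₂−V₁)) = √((1819+354)/(1819−354)) = 1.2179.
h = 9.0 / (2·1.2179) = 3.69 m.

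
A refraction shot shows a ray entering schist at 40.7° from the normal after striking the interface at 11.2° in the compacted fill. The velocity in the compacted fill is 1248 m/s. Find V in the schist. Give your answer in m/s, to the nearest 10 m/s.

Snell's law: sin 11.2°/V₁ = sin 40.7°/V₂.
V₂ = V₁·sin 40.7°/sin 11.2° = 1248 × 3.3573 = 4189.88 m/s.

4190 m/s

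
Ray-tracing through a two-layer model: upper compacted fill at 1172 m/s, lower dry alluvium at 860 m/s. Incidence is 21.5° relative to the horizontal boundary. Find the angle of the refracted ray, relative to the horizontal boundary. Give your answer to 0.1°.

46.9°

Convert to the normal: θ₁ = 90° − 21.5° = 68.5°.
sin θ₁/V₁ = sin θ₂/V₂ ⇒ sin θ₂ = 860·sin 68.5°/1172 = 860·0.9304/1172 = 0.6827.
θ₂ = arcsin 0.6827 = 43.06° from the normal.
From the interface: 90° − 43.06° = 46.94°.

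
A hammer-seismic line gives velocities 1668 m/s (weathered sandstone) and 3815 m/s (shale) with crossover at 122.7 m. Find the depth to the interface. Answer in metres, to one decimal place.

h = (x_cross/2)·√((V₂−V₁)/(V₂+V₁)).
(V₂−V₁)/(V₂+V₁) = (3815−1668)/(3815+1668) = 0.3916; √ = 0.6258.
h = (122.7/2)·0.6258 = 38.39 m.

38.4 m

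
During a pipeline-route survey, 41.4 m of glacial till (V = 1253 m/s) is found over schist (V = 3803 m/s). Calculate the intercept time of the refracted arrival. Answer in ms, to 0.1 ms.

tᵢ = 2h·√(V₂²−V₁²)/(V₁V₂).
√(V₂²−V₁²) = √(3803²−1253²) = 3590.7 m/s.
tᵢ = 2·41.4·3590.7/(1253·3803) = 0.06239 s.

62.4 ms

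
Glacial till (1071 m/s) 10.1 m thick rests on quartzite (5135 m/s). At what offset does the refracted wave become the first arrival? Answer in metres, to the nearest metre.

x_cross = 2h·√((V₂+V₁)/(V₂−V₁)).
(V₂+V₁)/(V₂−V₁) = (5135+1071)/(5135−1071) = 1.5271; √ = 1.2357.
x_cross = 2·10.1·1.2357 = 24.96 m.

25 m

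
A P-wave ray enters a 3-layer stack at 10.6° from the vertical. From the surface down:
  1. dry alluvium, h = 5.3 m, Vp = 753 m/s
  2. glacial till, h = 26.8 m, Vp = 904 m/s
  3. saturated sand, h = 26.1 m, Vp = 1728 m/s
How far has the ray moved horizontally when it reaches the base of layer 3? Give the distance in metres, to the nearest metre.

Apply Snell's law at each interface; in layer i the horizontal offset is hᵢ·tan θᵢ.
Layer 1: θ = 10.60°; offset = 5.3·tan 10.60° = 0.992 m.
Layer 2: sin θ = 904·sin 10.6°/753 = 0.2208, θ = 12.76°; offset = 26.8·tan 12.76° = 6.068 m.
Layer 3: sin θ = 1728·sin 10.6°/753 = 0.4221, θ = 24.97°; offset = 26.1·tan 24.97° = 12.154 m.
Total horizontal offset = 19.214 m.

19 m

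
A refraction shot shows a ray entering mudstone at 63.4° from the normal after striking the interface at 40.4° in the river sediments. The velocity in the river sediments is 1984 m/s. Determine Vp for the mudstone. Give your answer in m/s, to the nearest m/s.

2737 m/s

Snell's law: sin 40.4°/V₁ = sin 63.4°/V₂.
V₂ = V₁·sin 63.4°/sin 40.4° = 1984 × 1.3796 = 2737.15 m/s.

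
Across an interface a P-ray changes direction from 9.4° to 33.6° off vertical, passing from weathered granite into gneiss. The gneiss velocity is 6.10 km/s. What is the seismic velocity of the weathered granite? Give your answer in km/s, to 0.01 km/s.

1.80 km/s

Snell's law: sin 9.4°/V₁ = sin 33.6°/V₂.
V₁ = V₂·sin 9.4°/sin 33.6° = 6.10 × 0.2951 = 1.80 km/s.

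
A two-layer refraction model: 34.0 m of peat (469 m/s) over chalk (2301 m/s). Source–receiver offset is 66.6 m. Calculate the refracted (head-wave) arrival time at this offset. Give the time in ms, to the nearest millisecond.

171 ms

θ_c = arcsin(V₁/V₂) = arcsin(469/2301) = 11.76°, cos θ_c = 0.9790.
Intercept time tᵢ = 2h cos θ_c / V₁ = 2·34.0·0.9790/469 = 0.14195 s.
t = x/V₂ + tᵢ = 66.6/2301 + 0.14195 = 0.17089 s.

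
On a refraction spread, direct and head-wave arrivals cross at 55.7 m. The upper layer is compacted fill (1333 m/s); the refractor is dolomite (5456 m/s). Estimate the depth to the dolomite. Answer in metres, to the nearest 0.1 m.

21.7 m

x_cross = 2h·√((V₂+V₁)/(V₂−V₁)) → h = x_cross / (2·√((V₂+V₁)/(V₂−V₁))).
√((V₂+V₁)/(V₂−V₁)) = √((5456+1333)/(5456−1333)) = 1.2832.
h = 55.7 / (2·1.2832) = 21.70 m.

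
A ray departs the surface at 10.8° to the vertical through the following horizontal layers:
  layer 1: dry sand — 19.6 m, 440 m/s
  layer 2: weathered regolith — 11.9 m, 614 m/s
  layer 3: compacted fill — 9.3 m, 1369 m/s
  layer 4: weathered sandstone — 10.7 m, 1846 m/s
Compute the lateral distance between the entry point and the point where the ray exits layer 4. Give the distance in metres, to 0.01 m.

p = sin θ₁/V₁ = sin 10.8°/440 = 4.2587e-04 s/m is conserved through the stack.
Layer 1: θ = 10.80°; offset = 19.6·tan 10.80° = 3.7389 m.
Layer 2: sin θ = p·614 = 0.2615 → θ = 15.16°; offset = 11.9·tan 15.16° = 3.2238 m.
Layer 3: sin θ = p·1369 = 0.5830 → θ = 35.66°; offset = 9.3·tan 35.66° = 6.6735 m.
Layer 4: sin θ = p·1846 = 0.7861 → θ = 51.83°; offset = 10.7·tan 51.83° = 13.6105 m.
Summing the layer offsets gives 27.2468 m.

27.25 m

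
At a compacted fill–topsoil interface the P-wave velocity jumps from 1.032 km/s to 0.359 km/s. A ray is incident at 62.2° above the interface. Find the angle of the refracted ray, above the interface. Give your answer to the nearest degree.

Angle from the normal: 90° − 62.2° = 27.8°.
Snell's law: sin θ₂ = (V₂/V₁)·sin θ₁ = (0.359/1.032)·sin 27.8° = 0.1622.
θ₂ = sin⁻¹(0.1622) = 9.34° (from vertical).
From the interface: 90° − 9.34° = 80.66°.

81°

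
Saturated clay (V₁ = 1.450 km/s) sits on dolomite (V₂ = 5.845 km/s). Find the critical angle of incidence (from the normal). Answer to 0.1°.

14.4°

At critical incidence the refracted ray runs along the interface (θ₂ = 90°), so sin θ_c = V₁/V₂.
θ_c = arcsin(1.450/5.845) = arcsin 0.2481 = 14.36°.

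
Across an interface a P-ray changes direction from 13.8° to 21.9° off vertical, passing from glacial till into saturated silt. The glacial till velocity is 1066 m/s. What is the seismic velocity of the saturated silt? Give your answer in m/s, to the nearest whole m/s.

sin 13.8° = 0.2385; sin 21.9° = 0.3730.
V₂ = V₁·(sin θ₂/sin θ₁) = 1066·(0.3730/0.2385) = 1666.87 m/s.

1667 m/s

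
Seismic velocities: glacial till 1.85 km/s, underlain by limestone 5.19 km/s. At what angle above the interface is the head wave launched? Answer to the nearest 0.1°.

69.1°

At critical incidence the refracted ray runs along the interface (θ₂ = 90°), so sin θ_c = V₁/V₂.
θ_c = arcsin(1.85/5.19) = arcsin 0.3565 = 20.88°.
Measured from the interface: 90° − 20.88° = 69.12°.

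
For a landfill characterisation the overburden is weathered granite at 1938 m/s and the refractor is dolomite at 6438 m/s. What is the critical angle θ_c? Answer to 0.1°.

At critical incidence the refracted ray runs along the interface (θ₂ = 90°), so sin θ_c = V₁/V₂.
θ_c = arcsin(1938/6438) = arcsin 0.3010 = 17.52°.

17.5°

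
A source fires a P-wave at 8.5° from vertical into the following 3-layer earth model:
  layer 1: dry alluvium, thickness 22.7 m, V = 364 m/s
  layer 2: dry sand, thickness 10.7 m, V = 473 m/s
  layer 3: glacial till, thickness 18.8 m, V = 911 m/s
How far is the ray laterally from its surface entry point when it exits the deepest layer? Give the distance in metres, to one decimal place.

Apply Snell's law at each interface; in layer i the horizontal offset is hᵢ·tan θᵢ.
Layer 1: θ = 8.50°; offset = 22.7·tan 8.50° = 3.393 m.
Layer 2: sin θ = 473·sin 8.5°/364 = 0.1921, θ = 11.07°; offset = 10.7·tan 11.07° = 2.094 m.
Layer 3: sin θ = 911·sin 8.5°/364 = 0.3699, θ = 21.71°; offset = 18.8·tan 21.71° = 7.486 m.
Total horizontal offset = 12.972 m.

13.0 m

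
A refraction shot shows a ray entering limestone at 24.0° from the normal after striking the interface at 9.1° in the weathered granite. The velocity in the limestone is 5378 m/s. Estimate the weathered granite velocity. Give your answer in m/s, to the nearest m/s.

2091 m/s

Snell's law: sin 9.1°/V₁ = sin 24.0°/V₂.
V₁ = V₂·sin 9.1°/sin 24.0° = 5378 × 0.3888 = 2091.22 m/s.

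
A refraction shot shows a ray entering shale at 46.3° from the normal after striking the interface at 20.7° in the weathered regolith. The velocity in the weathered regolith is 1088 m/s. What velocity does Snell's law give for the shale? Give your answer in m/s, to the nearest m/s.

2225 m/s

Snell's law: sin 20.7°/V₁ = sin 46.3°/V₂.
V₂ = V₁·sin 46.3°/sin 20.7° = 1088 × 2.0453 = 2225.30 m/s.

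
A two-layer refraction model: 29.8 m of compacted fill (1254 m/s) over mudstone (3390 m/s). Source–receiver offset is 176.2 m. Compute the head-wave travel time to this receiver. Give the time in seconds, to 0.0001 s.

θ_c = arcsin(V₁/V₂) = arcsin(1254/3390) = 21.71°, cos θ_c = 0.9291.
Intercept time tᵢ = 2h cos θ_c / V₁ = 2·29.8·0.9291/1254 = 0.04416 s.
t = x/V₂ + tᵢ = 176.2/3390 + 0.04416 = 0.09613 s.

0.0961 s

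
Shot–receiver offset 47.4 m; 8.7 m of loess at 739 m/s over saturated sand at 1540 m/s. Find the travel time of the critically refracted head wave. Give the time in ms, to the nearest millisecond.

51 ms

θ_c = arcsin(V₁/V₂) = arcsin(739/1540) = 28.68°, cos θ_c = 0.8773.
Intercept time tᵢ = 2h cos θ_c / V₁ = 2·8.7·0.8773/739 = 0.02066 s.
t = x/V₂ + tᵢ = 47.4/1540 + 0.02066 = 0.05144 s.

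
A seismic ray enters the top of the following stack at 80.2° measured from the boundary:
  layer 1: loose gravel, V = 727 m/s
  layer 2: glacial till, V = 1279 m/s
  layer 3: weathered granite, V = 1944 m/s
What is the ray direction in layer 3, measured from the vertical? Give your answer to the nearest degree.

From the normal: θ₁ = 90° − 80.2° = 9.8°.
Snell's law across each interface conserves sin θ / V, so sin θ_3 = V_3·sin θ₁/V₁.
sin θ_3 = 1944 × sin 9.8° / 727 = 0.4551.
θ_3 = arcsin 0.4551 = 27.07°.

27°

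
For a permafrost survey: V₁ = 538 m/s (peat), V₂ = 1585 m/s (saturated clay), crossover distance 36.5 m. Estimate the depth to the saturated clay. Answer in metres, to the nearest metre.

13 m

h = (x_cross/2)·√((V₂−V₁)/(V₂+V₁)).
(V₂−V₁)/(V₂+V₁) = (1585−538)/(1585+538) = 0.4932; √ = 0.7023.
h = (36.5/2)·0.7023 = 12.82 m.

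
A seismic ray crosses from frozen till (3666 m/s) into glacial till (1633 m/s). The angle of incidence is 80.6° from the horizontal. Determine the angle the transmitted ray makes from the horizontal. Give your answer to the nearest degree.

86°

Angle from the normal: 90° − 80.6° = 9.4°.
Snell's law: sin θ₂ = (V₂/V₁)·sin θ₁ = (1633/3666)·sin 9.4° = 0.0728.
θ₂ = arcsin 0.0728 = 4.17° from the normal.
From the interface: 90° − 4.17° = 85.83°.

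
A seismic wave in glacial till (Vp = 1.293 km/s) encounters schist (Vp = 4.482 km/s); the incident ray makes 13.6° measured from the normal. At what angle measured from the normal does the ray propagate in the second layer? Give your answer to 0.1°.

sin θ₁/V₁ = sin θ₂/V₂ ⇒ sin θ₂ = 4.482·sin 13.6°/1.293 = 4.482·0.2351/1.293 = 0.8151.
θ₂ = arcsin 0.8151 = 54.60° from the normal.

54.6°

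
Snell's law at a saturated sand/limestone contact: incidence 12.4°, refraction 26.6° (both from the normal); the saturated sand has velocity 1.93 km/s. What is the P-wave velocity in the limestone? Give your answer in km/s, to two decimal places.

4.02 km/s

sin 12.4° = 0.2147; sin 26.6° = 0.4478.
V₂ = V₁·(sin θ₂/sin θ₁) = 1.93·(0.4478/0.2147) = 4.02 km/s.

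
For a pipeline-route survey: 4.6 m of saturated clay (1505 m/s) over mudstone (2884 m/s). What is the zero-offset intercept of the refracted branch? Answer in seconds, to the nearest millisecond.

tᵢ = 2h·√(V₂²−V₁²)/(V₁V₂).
√(V₂²−V₁²) = √(2884²−1505²) = 2460.2 m/s.
tᵢ = 2·4.6·2460.2/(1505·2884) = 0.00521 s.

0.005 s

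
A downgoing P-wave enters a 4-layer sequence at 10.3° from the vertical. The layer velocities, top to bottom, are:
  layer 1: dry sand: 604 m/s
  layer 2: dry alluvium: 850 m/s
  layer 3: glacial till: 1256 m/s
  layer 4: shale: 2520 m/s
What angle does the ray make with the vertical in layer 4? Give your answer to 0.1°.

Ray parameter p = sin 10.3° / 604 = 2.9603e-04 s/m.
sin θ_4 = p·V_4 = 2.9603e-04 × 2520 = 0.7460.
θ_4 = 48.24° from the vertical.

48.2°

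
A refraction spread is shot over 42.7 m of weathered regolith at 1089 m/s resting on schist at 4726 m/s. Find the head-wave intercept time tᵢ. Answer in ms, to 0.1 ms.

76.3 ms

θ_c = arcsin(V₁/V₂) = arcsin(1089/4726) = 13.32°; cos θ_c = 0.9731.
tᵢ = 2h·cos θ_c / V₁ = 2·42.7·0.9731 / 1089 = 0.07631 s.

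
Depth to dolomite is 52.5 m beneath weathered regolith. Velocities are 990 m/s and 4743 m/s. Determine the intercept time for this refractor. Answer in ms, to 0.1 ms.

θ_c = arcsin(V₁/V₂) = arcsin(990/4743) = 12.05°; cos θ_c = 0.9780.
tᵢ = 2h·cos θ_c / V₁ = 2·52.5·0.9780 / 990 = 0.10372 s.

103.7 ms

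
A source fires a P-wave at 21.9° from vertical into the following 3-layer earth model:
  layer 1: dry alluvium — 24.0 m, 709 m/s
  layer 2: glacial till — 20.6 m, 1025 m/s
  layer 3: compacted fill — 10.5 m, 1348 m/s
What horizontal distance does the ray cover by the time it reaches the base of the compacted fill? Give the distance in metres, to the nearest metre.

33 m

Ray parameter p = sin 21.9° / 709 m/s = 5.2608e-04 s/m.
Layer 1: θ = 21.90°; offset = 24.0·tan 21.90° = 9.648 m.
Layer 2: sin θ = p·1025 = 0.5392 → θ = 32.63°; offset = 20.6·tan 32.63° = 13.190 m.
Layer 3: sin θ = p·1348 = 0.7092 → θ = 45.17°; offset = 10.5·tan 45.17° = 10.561 m.
Summing the layer offsets gives 33.399 m.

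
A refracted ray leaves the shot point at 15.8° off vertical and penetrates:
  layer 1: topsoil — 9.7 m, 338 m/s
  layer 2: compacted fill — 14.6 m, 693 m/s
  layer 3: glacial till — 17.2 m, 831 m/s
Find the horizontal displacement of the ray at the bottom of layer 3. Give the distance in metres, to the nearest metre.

Apply Snell's law at each interface; in layer i the horizontal offset is hᵢ·tan θᵢ.
Layer 1: θ = 15.80°; offset = 9.7·tan 15.80° = 2.745 m.
Layer 2: sin θ = 693·sin 15.8°/338 = 0.5583, θ = 33.94°; offset = 14.6·tan 33.94° = 9.824 m.
Layer 3: sin θ = 831·sin 15.8°/338 = 0.6694, θ = 42.02°; offset = 17.2·tan 42.02° = 15.499 m.
Total horizontal offset = 28.068 m.

28 m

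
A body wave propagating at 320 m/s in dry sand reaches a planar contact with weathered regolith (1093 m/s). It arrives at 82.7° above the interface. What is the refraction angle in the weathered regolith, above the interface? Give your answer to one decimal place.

64.3°

Angle from the normal: 90° − 82.7° = 7.3°.
sin θ₁/V₁ = sin θ₂/V₂ ⇒ sin θ₂ = 1093·sin 7.3°/320 = 1093·0.1271/320 = 0.4340.
θ₂ = sin⁻¹(0.4340) = 25.72° (from vertical).
From the interface: 90° − 25.72° = 64.28°.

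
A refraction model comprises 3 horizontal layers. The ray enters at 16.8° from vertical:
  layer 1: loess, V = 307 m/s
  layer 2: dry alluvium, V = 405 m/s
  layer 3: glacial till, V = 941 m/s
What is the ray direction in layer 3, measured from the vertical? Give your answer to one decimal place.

62.4°

Ray parameter p = sin 16.8° / 307 = 9.4147e-04 s/m.
sin θ_3 = p·V_3 = 9.4147e-04 × 941 = 0.8859.
θ_3 = arcsin 0.8859 = 62.37°.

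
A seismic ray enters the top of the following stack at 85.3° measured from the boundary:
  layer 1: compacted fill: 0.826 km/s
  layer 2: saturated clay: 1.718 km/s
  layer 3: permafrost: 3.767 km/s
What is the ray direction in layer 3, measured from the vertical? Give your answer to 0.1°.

From the normal: θ₁ = 90° − 85.3° = 4.7°.
Snell's law across each interface conserves sin θ / V, so sin θ_3 = V_3·sin θ₁/V₁.
sin θ_3 = 3.767 × sin 4.7° / 0.826 = 0.3737.
θ_3 = arcsin 0.3737 = 21.94°.

21.9°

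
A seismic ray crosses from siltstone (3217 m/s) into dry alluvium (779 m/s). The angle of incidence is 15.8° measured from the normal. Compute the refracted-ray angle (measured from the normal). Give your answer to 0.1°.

Snell's law: sin θ₂ = (V₂/V₁)·sin θ₁ = (779/3217)·sin 15.8° = 0.0659.
θ₂ = arcsin 0.0659 = 3.78° from the normal.

3.8°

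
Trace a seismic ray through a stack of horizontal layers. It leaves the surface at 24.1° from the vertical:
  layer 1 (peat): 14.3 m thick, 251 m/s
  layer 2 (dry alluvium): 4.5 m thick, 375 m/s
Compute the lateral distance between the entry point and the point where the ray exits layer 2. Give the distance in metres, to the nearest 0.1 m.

p = sin θ₁/V₁ = sin 24.1°/251 = 1.6268e-03 s/m is conserved through the stack.
Layer 1: θ = 24.10°; offset = 14.3·tan 24.10° = 6.397 m.
Layer 2: sin θ = p·375 = 0.6101 → θ = 37.59°; offset = 4.5·tan 37.59° = 3.465 m.
Σ offsets = 9.861 m.

9.9 m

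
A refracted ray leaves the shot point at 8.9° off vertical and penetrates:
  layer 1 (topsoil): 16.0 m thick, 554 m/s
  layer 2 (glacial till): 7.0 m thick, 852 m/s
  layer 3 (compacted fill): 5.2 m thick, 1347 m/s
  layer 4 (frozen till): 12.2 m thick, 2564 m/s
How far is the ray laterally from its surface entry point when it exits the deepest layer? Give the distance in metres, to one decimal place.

18.8 m

Ray parameter p = sin 8.9° / 554 m/s = 2.7926e-04 s/m.
Layer 1: θ = 8.90°; offset = 16.0·tan 8.90° = 2.506 m.
Layer 2: sin θ = p·852 = 0.2379 → θ = 13.76°; offset = 7.0·tan 13.76° = 1.715 m.
Layer 3: sin θ = p·1347 = 0.3762 → θ = 22.10°; offset = 5.2·tan 22.10° = 2.111 m.
Layer 4: sin θ = p·2564 = 0.7160 → θ = 45.73°; offset = 12.2·tan 45.73° = 12.514 m.
Total horizontal offset = 18.845 m.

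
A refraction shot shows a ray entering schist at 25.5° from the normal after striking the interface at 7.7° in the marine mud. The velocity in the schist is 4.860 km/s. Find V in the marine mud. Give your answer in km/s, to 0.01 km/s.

1.51 km/s

sin 7.7° = 0.1340; sin 25.5° = 0.4305.
V₁ = V₂·(sin θ₁/sin θ₂) = 4.860·(0.1340/0.4305) = 1.51 km/s.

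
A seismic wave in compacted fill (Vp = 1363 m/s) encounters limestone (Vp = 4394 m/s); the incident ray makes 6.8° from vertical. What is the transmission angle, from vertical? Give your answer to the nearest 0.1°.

Snell's law: sin θ₂ = (V₂/V₁)·sin θ₁ = (4394/1363)·sin 6.8° = 0.3817.
θ₂ = sin⁻¹(0.3817) = 22.44° (from vertical).

22.4°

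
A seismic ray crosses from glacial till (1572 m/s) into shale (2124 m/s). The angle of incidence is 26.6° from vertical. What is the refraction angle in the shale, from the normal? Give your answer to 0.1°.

37.2°

Snell's law: sin θ₂ = (V₂/V₁)·sin θ₁ = (2124/1572)·sin 26.6° = 0.6050.
θ₂ = sin⁻¹(0.6050) = 37.23° (from vertical).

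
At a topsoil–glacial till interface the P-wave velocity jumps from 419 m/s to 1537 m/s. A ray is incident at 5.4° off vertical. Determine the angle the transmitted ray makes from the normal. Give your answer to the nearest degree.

20°

Snell's law: sin θ₂ = (V₂/V₁)·sin θ₁ = (1537/419)·sin 5.4° = 0.3452.
θ₂ = sin⁻¹(0.3452) = 20.19° (from vertical).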